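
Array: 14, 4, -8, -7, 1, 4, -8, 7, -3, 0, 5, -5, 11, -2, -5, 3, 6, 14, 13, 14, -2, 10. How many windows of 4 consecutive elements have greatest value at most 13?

14 4 -8 -7 → max 14
4 -8 -7 1 → max 4  ≤ 13 ✓
-8 -7 1 4 → max 4  ≤ 13 ✓
-7 1 4 -8 → max 4  ≤ 13 ✓
1 4 -8 7 → max 7  ≤ 13 ✓
4 -8 7 -3 → max 7  ≤ 13 ✓
-8 7 -3 0 → max 7  ≤ 13 ✓
7 -3 0 5 → max 7  ≤ 13 ✓
-3 0 5 -5 → max 5  ≤ 13 ✓
0 5 -5 11 → max 11  ≤ 13 ✓
5 -5 11 -2 → max 11  ≤ 13 ✓
-5 11 -2 -5 → max 11  ≤ 13 ✓
11 -2 -5 3 → max 11  ≤ 13 ✓
-2 -5 3 6 → max 6  ≤ 13 ✓
-5 3 6 14 → max 14
3 6 14 13 → max 14
6 14 13 14 → max 14
14 13 14 -2 → max 14
13 14 -2 10 → max 14
13 windows satisfy the condition.

13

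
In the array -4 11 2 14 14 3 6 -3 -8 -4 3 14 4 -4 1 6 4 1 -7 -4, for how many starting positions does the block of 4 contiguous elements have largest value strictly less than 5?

-4 11 2 14 → max 14
11 2 14 14 → max 14
2 14 14 3 → max 14
14 14 3 6 → max 14
14 3 6 -3 → max 14
3 6 -3 -8 → max 6
6 -3 -8 -4 → max 6
-3 -8 -4 3 → max 3  < 5 ✓
-8 -4 3 14 → max 14
-4 3 14 4 → max 14
3 14 4 -4 → max 14
14 4 -4 1 → max 14
4 -4 1 6 → max 6
-4 1 6 4 → max 6
1 6 4 1 → max 6
6 4 1 -7 → max 6
4 1 -7 -4 → max 4  < 5 ✓
2 windows satisfy the condition.

2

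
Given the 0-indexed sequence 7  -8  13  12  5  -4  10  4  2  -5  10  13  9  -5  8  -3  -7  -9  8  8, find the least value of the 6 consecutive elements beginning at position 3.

-4

Elements at indices 3..8: 12, 5, -4, 10, 4, 2
min(12, 5, -4, 10, 4, 2) = -4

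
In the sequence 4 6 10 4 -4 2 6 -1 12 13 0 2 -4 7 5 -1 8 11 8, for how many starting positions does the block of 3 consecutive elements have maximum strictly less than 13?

14

(4, 6, 10) → max 10  < 13 ✓
(6, 10, 4) → max 10  < 13 ✓
(10, 4, -4) → max 10  < 13 ✓
(4, -4, 2) → max 4  < 13 ✓
(-4, 2, 6) → max 6  < 13 ✓
(2, 6, -1) → max 6  < 13 ✓
(6, -1, 12) → max 12  < 13 ✓
(-1, 12, 13) → max 13
(12, 13, 0) → max 13
(13, 0, 2) → max 13
(0, 2, -4) → max 2  < 13 ✓
(2, -4, 7) → max 7  < 13 ✓
(-4, 7, 5) → max 7  < 13 ✓
(7, 5, -1) → max 7  < 13 ✓
(5, -1, 8) → max 8  < 13 ✓
(-1, 8, 11) → max 11  < 13 ✓
(8, 11, 8) → max 11  < 13 ✓
14 windows satisfy the condition.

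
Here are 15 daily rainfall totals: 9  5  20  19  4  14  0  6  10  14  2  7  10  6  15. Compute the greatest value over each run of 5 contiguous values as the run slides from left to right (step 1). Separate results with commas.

[9, 5, 20, 19, 4] → max 20
[5, 20, 19, 4, 14] → max 20
[20, 19, 4, 14, 0] → max 20
[19, 4, 14, 0, 6] → max 19
[4, 14, 0, 6, 10] → max 14
[14, 0, 6, 10, 14] → max 14
[0, 6, 10, 14, 2] → max 14
[6, 10, 14, 2, 7] → max 14
[10, 14, 2, 7, 10] → max 14
[14, 2, 7, 10, 6] → max 14
[2, 7, 10, 6, 15] → max 15

20, 20, 20, 19, 14, 14, 14, 14, 14, 14, 15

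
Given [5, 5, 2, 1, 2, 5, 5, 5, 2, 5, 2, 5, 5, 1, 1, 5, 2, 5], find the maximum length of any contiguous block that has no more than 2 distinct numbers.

[5] 1 distinct, len 1
[5, 5] 1 distinct, len 2
[5, 5, 2] 2 distinct, len 3
[2, 1] 2 distinct, len 2
[2, 1, 2] 2 distinct, len 3
[2, 5] 2 distinct, len 2
[2, 5, 5] 2 distinct, len 3
[2, 5, 5, 5] 2 distinct, len 4
[2, 5, 5, 5, 2] 2 distinct, len 5
[2, 5, 5, 5, 2, 5] 2 distinct, len 6
[2, 5, 5, 5, 2, 5, 2] 2 distinct, len 7
[2, 5, 5, 5, 2, 5, 2, 5] 2 distinct, len 8
[2, 5, 5, 5, 2, 5, 2, 5, 5] 2 distinct, len 9
[5, 5, 1] 2 distinct, len 3
[5, 5, 1, 1] 2 distinct, len 4
[5, 5, 1, 1, 5] 2 distinct, len 5
[5, 2] 2 distinct, len 2
[5, 2, 5] 2 distinct, len 3
Longest length with ≤2 distinct: 9.

9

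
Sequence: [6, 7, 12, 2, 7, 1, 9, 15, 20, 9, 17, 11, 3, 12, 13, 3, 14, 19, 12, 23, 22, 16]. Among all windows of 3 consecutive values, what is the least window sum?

Window sums for each of the 20 positions:
[6, 7, 12] → sum 25
[7, 12, 2] → sum 21
[12, 2, 7] → sum 21
[2, 7, 1] → sum 10
[7, 1, 9] → sum 17
[1, 9, 15] → sum 25
[9, 15, 20] → sum 44
[15, 20, 9] → sum 44
[20, 9, 17] → sum 46
[9, 17, 11] → sum 37
[17, 11, 3] → sum 31
[11, 3, 12] → sum 26
[3, 12, 13] → sum 28
[12, 13, 3] → sum 28
[13, 3, 14] → sum 30
[3, 14, 19] → sum 36
[14, 19, 12] → sum 45
[19, 12, 23] → sum 54
[12, 23, 22] → sum 57
[23, 22, 16] → sum 61
Least of these is 10.

10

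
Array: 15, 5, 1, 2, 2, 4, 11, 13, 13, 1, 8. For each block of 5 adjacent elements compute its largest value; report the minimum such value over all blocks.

Window maxs for each of the 7 positions:
(15, 5, 1, 2, 2) → max 15
(5, 1, 2, 2, 4) → max 5
(1, 2, 2, 4, 11) → max 11
(2, 2, 4, 11, 13) → max 13
(2, 4, 11, 13, 13) → max 13
(4, 11, 13, 13, 1) → max 13
(11, 13, 13, 1, 8) → max 13
Minimum of these is 5.

5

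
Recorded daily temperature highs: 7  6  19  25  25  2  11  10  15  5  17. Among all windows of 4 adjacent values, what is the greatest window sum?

75

(7, 6, 19, 25) → sum 57
(6, 19, 25, 25) → sum 75
(19, 25, 25, 2) → sum 71
(25, 25, 2, 11) → sum 63
(25, 2, 11, 10) → sum 48
(2, 11, 10, 15) → sum 38
(11, 10, 15, 5) → sum 41
(10, 15, 5, 17) → sum 47
Greatest of these is 75.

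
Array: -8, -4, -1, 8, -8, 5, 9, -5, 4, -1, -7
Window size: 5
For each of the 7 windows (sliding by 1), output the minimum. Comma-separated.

(-8, -4, -1, 8, -8) → min -8
(-4, -1, 8, -8, 5) → min -8
(-1, 8, -8, 5, 9) → min -8
(8, -8, 5, 9, -5) → min -8
(-8, 5, 9, -5, 4) → min -8
(5, 9, -5, 4, -1) → min -5
(9, -5, 4, -1, -7) → min -7

-8, -8, -8, -8, -8, -5, -7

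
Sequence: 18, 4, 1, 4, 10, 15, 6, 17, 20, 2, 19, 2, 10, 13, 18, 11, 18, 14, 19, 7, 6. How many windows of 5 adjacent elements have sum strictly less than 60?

[18, 4, 1, 4, 10] → sum 37  < 60 ✓
[4, 1, 4, 10, 15] → sum 34  < 60 ✓
[1, 4, 10, 15, 6] → sum 36  < 60 ✓
[4, 10, 15, 6, 17] → sum 52  < 60 ✓
[10, 15, 6, 17, 20] → sum 68
[15, 6, 17, 20, 2] → sum 60
[6, 17, 20, 2, 19] → sum 64
[17, 20, 2, 19, 2] → sum 60
[20, 2, 19, 2, 10] → sum 53  < 60 ✓
[2, 19, 2, 10, 13] → sum 46  < 60 ✓
[19, 2, 10, 13, 18] → sum 62
[2, 10, 13, 18, 11] → sum 54  < 60 ✓
[10, 13, 18, 11, 18] → sum 70
[13, 18, 11, 18, 14] → sum 74
[18, 11, 18, 14, 19] → sum 80
[11, 18, 14, 19, 7] → sum 69
[18, 14, 19, 7, 6] → sum 64
7 windows satisfy the condition.

7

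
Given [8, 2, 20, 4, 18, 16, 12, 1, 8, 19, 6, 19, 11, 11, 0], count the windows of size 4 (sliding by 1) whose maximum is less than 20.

9

[8, 2, 20, 4] → max 20
[2, 20, 4, 18] → max 20
[20, 4, 18, 16] → max 20
[4, 18, 16, 12] → max 18  < 20 ✓
[18, 16, 12, 1] → max 18  < 20 ✓
[16, 12, 1, 8] → max 16  < 20 ✓
[12, 1, 8, 19] → max 19  < 20 ✓
[1, 8, 19, 6] → max 19  < 20 ✓
[8, 19, 6, 19] → max 19  < 20 ✓
[19, 6, 19, 11] → max 19  < 20 ✓
[6, 19, 11, 11] → max 19  < 20 ✓
[19, 11, 11, 0] → max 19  < 20 ✓
9 windows satisfy the condition.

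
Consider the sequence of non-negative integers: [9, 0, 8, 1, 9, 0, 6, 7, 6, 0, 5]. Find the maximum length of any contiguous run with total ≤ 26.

[9] sum 9 len 1
[9, 0] sum 9 len 2
[9, 0, 8] sum 17 len 3
[9, 0, 8, 1] sum 18 len 4
[0, 8, 1, 9] sum 18 len 4
[0, 8, 1, 9, 0] sum 18 len 5
[0, 8, 1, 9, 0, 6] sum 24 len 6
[1, 9, 0, 6, 7] sum 23 len 5
[0, 6, 7, 6] sum 19 len 4
[0, 6, 7, 6, 0] sum 19 len 5
[0, 6, 7, 6, 0, 5] sum 24 len 6
Longest length seen: 6.

6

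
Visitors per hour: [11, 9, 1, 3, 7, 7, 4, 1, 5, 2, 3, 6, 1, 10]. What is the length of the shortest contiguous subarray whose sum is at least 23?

add 11: running sum 11 < 23
add 9: running sum 20 < 23
add 1: running sum 21 < 23
end 3: [11, 9, 1, 3] sum 24, len 4
end 4: [11, 9, 1, 3, 7] sum 31, len 5
end 5: [9, 1, 3, 7, 7] sum 27, len 5
end 6: [9, 1, 3, 7, 7, 4] sum 31, len 6
end 7: [1, 3, 7, 7, 4, 1] sum 23, len 6
end 8: [7, 7, 4, 1, 5] sum 24, len 5
end 9: [7, 7, 4, 1, 5, 2] sum 26, len 6
end 10: [7, 7, 4, 1, 5, 2, 3] sum 29, len 7
end 11: [7, 4, 1, 5, 2, 3, 6] sum 28, len 7
end 12: [7, 4, 1, 5, 2, 3, 6, 1] sum 29, len 8
end 13: [5, 2, 3, 6, 1, 10] sum 27, len 6
Shortest qualifying length: 4.

4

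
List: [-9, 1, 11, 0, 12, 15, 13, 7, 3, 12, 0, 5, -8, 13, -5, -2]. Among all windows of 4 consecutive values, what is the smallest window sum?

Window sums for each of the 13 positions:
[-9, 1, 11, 0] → sum 3
[1, 11, 0, 12] → sum 24
[11, 0, 12, 15] → sum 38
[0, 12, 15, 13] → sum 40
[12, 15, 13, 7] → sum 47
[15, 13, 7, 3] → sum 38
[13, 7, 3, 12] → sum 35
[7, 3, 12, 0] → sum 22
[3, 12, 0, 5] → sum 20
[12, 0, 5, -8] → sum 9
[0, 5, -8, 13] → sum 10
[5, -8, 13, -5] → sum 5
[-8, 13, -5, -2] → sum -2
Smallest of these is -2.

-2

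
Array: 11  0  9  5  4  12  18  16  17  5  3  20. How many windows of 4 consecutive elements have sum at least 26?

7

(11, 0, 9, 5) → sum 25
(0, 9, 5, 4) → sum 18
(9, 5, 4, 12) → sum 30  ≥ 26 ✓
(5, 4, 12, 18) → sum 39  ≥ 26 ✓
(4, 12, 18, 16) → sum 50  ≥ 26 ✓
(12, 18, 16, 17) → sum 63  ≥ 26 ✓
(18, 16, 17, 5) → sum 56  ≥ 26 ✓
(16, 17, 5, 3) → sum 41  ≥ 26 ✓
(17, 5, 3, 20) → sum 45  ≥ 26 ✓
7 windows satisfy the condition.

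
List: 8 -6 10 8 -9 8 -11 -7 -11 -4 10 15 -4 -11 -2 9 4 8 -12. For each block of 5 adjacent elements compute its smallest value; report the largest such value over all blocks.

[8, -6, 10, 8, -9] → min -9
[-6, 10, 8, -9, 8] → min -9
[10, 8, -9, 8, -11] → min -11
[8, -9, 8, -11, -7] → min -11
[-9, 8, -11, -7, -11] → min -11
[8, -11, -7, -11, -4] → min -11
[-11, -7, -11, -4, 10] → min -11
[-7, -11, -4, 10, 15] → min -11
[-11, -4, 10, 15, -4] → min -11
[-4, 10, 15, -4, -11] → min -11
[10, 15, -4, -11, -2] → min -11
[15, -4, -11, -2, 9] → min -11
[-4, -11, -2, 9, 4] → min -11
[-11, -2, 9, 4, 8] → min -11
[-2, 9, 4, 8, -12] → min -12
Largest of these is -9.

-9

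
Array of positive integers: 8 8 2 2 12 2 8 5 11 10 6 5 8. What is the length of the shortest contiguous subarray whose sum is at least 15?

Extend right; whenever the sum reaches 15, record the length and shrink from the left:
add 8: running sum 8 < 15
add 8: shortest ending here [8, 8] sum 16, len 2
add 2: shortest ending here [8, 8, 2] sum 18, len 3
add 2: shortest ending here [8, 8, 2, 2] sum 20, len 4
add 12: shortest ending here [2, 2, 12] sum 16, len 3
add 2: shortest ending here [2, 12, 2] sum 16, len 3
add 8: shortest ending here [12, 2, 8] sum 22, len 3
add 5: shortest ending here [2, 8, 5] sum 15, len 3
add 11: shortest ending here [5, 11] sum 16, len 2
add 10: shortest ending here [11, 10] sum 21, len 2
add 6: shortest ending here [10, 6] sum 16, len 2
add 5: shortest ending here [10, 6, 5] sum 21, len 3
add 8: shortest ending here [6, 5, 8] sum 19, len 3
Shortest qualifying length: 2.

2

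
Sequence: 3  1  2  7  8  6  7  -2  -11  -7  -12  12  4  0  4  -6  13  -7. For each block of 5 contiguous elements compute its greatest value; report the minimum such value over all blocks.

7

3 1 2 7 8 → max 8
1 2 7 8 6 → max 8
2 7 8 6 7 → max 8
7 8 6 7 -2 → max 8
8 6 7 -2 -11 → max 8
6 7 -2 -11 -7 → max 7
7 -2 -11 -7 -12 → max 7
-2 -11 -7 -12 12 → max 12
-11 -7 -12 12 4 → max 12
-7 -12 12 4 0 → max 12
-12 12 4 0 4 → max 12
12 4 0 4 -6 → max 12
4 0 4 -6 13 → max 13
0 4 -6 13 -7 → max 13
Minimum of these is 7.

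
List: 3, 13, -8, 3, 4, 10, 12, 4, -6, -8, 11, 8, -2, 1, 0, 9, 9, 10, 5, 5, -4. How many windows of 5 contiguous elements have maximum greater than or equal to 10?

[3, 13, -8, 3, 4] → max 13  ≥ 10 ✓
[13, -8, 3, 4, 10] → max 13  ≥ 10 ✓
[-8, 3, 4, 10, 12] → max 12  ≥ 10 ✓
[3, 4, 10, 12, 4] → max 12  ≥ 10 ✓
[4, 10, 12, 4, -6] → max 12  ≥ 10 ✓
[10, 12, 4, -6, -8] → max 12  ≥ 10 ✓
[12, 4, -6, -8, 11] → max 12  ≥ 10 ✓
[4, -6, -8, 11, 8] → max 11  ≥ 10 ✓
[-6, -8, 11, 8, -2] → max 11  ≥ 10 ✓
[-8, 11, 8, -2, 1] → max 11  ≥ 10 ✓
[11, 8, -2, 1, 0] → max 11  ≥ 10 ✓
[8, -2, 1, 0, 9] → max 9
[-2, 1, 0, 9, 9] → max 9
[1, 0, 9, 9, 10] → max 10  ≥ 10 ✓
[0, 9, 9, 10, 5] → max 10  ≥ 10 ✓
[9, 9, 10, 5, 5] → max 10  ≥ 10 ✓
[9, 10, 5, 5, -4] → max 10  ≥ 10 ✓
15 windows satisfy the condition.

15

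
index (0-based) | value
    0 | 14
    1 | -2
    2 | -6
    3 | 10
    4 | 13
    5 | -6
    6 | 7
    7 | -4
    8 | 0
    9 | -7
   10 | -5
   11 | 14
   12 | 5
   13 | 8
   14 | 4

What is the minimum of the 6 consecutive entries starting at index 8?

-7

Elements at indices 8..13: 0, -7, -5, 14, 5, 8
min(0, -7, -5, 14, 5, 8) = -7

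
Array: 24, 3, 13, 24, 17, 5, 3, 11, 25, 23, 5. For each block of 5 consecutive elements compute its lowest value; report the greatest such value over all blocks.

24 3 13 24 17 → min 3
3 13 24 17 5 → min 3
13 24 17 5 3 → min 3
24 17 5 3 11 → min 3
17 5 3 11 25 → min 3
5 3 11 25 23 → min 3
3 11 25 23 5 → min 3
Greatest of these is 3.

3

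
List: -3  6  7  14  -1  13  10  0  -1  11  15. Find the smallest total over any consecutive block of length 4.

20

[-3, 6, 7, 14] → sum 24
[6, 7, 14, -1] → sum 26
[7, 14, -1, 13] → sum 33
[14, -1, 13, 10] → sum 36
[-1, 13, 10, 0] → sum 22
[13, 10, 0, -1] → sum 22
[10, 0, -1, 11] → sum 20
[0, -1, 11, 15] → sum 25
Smallest of these is 20.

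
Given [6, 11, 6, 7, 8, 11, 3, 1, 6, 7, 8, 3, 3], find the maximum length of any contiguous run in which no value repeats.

6

add 6: [6] len 1
add 11: [6, 11] len 2
add 6 (repeat 6, move left end past it): [11, 6] len 2
add 7: [11, 6, 7] len 3
add 8: [11, 6, 7, 8] len 4
add 11 (repeat 11, move left end past it): [6, 7, 8, 11] len 4
add 3: [6, 7, 8, 11, 3] len 5
add 1: [6, 7, 8, 11, 3, 1] len 6
add 6 (repeat 6, move left end past it): [7, 8, 11, 3, 1, 6] len 6
add 7 (repeat 7, move left end past it): [8, 11, 3, 1, 6, 7] len 6
add 8 (repeat 8, move left end past it): [11, 3, 1, 6, 7, 8] len 6
add 3 (repeat 3, move left end past it): [1, 6, 7, 8, 3] len 5
add 3 (repeat 3, move left end past it): [3] len 1
Longest all-distinct length: 6.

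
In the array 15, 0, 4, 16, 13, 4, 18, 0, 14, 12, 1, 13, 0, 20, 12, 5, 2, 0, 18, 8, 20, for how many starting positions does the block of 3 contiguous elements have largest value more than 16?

9

(15, 0, 4) → max 15
(0, 4, 16) → max 16
(4, 16, 13) → max 16
(16, 13, 4) → max 16
(13, 4, 18) → max 18  > 16 ✓
(4, 18, 0) → max 18  > 16 ✓
(18, 0, 14) → max 18  > 16 ✓
(0, 14, 12) → max 14
(14, 12, 1) → max 14
(12, 1, 13) → max 13
(1, 13, 0) → max 13
(13, 0, 20) → max 20  > 16 ✓
(0, 20, 12) → max 20  > 16 ✓
(20, 12, 5) → max 20  > 16 ✓
(12, 5, 2) → max 12
(5, 2, 0) → max 5
(2, 0, 18) → max 18  > 16 ✓
(0, 18, 8) → max 18  > 16 ✓
(18, 8, 20) → max 20  > 16 ✓
9 windows satisfy the condition.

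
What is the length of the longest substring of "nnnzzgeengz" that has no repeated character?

add n: [n] len 1
add n (repeat n, move left end past it): [n] len 1
add n (repeat n, move left end past it): [n] len 1
add z: [n, z] len 2
add z (repeat z, move left end past it): [z] len 1
add g: [z, g] len 2
add e: [z, g, e] len 3
add e (repeat e, move left end past it): [e] len 1
add n: [e, n] len 2
add g: [e, n, g] len 3
add z: [e, n, g, z] len 4
Longest all-distinct length: 4.

4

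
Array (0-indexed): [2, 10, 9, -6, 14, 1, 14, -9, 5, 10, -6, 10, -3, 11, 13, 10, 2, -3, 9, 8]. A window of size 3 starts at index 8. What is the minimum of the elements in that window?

-6

Elements at indices 8..10: 5, 10, -6
min(5, 10, -6) = -6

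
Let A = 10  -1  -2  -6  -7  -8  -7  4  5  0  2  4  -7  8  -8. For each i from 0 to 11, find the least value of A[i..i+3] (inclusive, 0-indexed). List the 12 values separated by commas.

-6, -7, -8, -8, -8, -8, -7, 0, 0, -7, -7, -8

Sliding a size-4 window across the 15 values:
[10, -1, -2, -6] → min -6
[-1, -2, -6, -7] → min -7
[-2, -6, -7, -8] → min -8
[-6, -7, -8, -7] → min -8
[-7, -8, -7, 4] → min -8
[-8, -7, 4, 5] → min -8
[-7, 4, 5, 0] → min -7
[4, 5, 0, 2] → min 0
[5, 0, 2, 4] → min 0
[0, 2, 4, -7] → min -7
[2, 4, -7, 8] → min -7
[4, -7, 8, -8] → min -8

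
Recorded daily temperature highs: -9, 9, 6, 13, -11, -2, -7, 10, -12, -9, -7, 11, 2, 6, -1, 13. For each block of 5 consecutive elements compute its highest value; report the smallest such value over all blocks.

Each size-5 window and its max:
[-9, 9, 6, 13, -11] → max 13
[9, 6, 13, -11, -2] → max 13
[6, 13, -11, -2, -7] → max 13
[13, -11, -2, -7, 10] → max 13
[-11, -2, -7, 10, -12] → max 10
[-2, -7, 10, -12, -9] → max 10
[-7, 10, -12, -9, -7] → max 10
[10, -12, -9, -7, 11] → max 11
[-12, -9, -7, 11, 2] → max 11
[-9, -7, 11, 2, 6] → max 11
[-7, 11, 2, 6, -1] → max 11
[11, 2, 6, -1, 13] → max 13
Smallest of these is 10.

10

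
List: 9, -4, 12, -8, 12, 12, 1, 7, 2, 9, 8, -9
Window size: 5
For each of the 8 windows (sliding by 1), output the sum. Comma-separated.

[9, -4, 12, -8, 12] → sum 21
[-4, 12, -8, 12, 12] → sum 24
[12, -8, 12, 12, 1] → sum 29
[-8, 12, 12, 1, 7] → sum 24
[12, 12, 1, 7, 2] → sum 34
[12, 1, 7, 2, 9] → sum 31
[1, 7, 2, 9, 8] → sum 27
[7, 2, 9, 8, -9] → sum 17

21, 24, 29, 24, 34, 31, 27, 17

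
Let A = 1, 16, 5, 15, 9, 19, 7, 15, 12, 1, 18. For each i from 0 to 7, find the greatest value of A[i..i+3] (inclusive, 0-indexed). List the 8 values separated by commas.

16, 16, 19, 19, 19, 19, 15, 18

Sliding a size-4 window across the 11 values:
1 16 5 15 → max 16
16 5 15 9 → max 16
5 15 9 19 → max 19
15 9 19 7 → max 19
9 19 7 15 → max 19
19 7 15 12 → max 19
7 15 12 1 → max 15
15 12 1 18 → max 18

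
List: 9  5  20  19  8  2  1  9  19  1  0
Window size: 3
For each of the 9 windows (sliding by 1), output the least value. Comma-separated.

5, 5, 8, 2, 1, 1, 1, 1, 0

(9, 5, 20) → min 5
(5, 20, 19) → min 5
(20, 19, 8) → min 8
(19, 8, 2) → min 2
(8, 2, 1) → min 1
(2, 1, 9) → min 1
(1, 9, 19) → min 1
(9, 19, 1) → min 1
(19, 1, 0) → min 0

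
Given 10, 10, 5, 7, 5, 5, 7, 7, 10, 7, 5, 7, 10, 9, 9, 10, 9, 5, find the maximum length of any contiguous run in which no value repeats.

add 10: [10] len 1
add 10 (repeat 10, move left end past it): [10] len 1
add 5: [10, 5] len 2
add 7: [10, 5, 7] len 3
add 5 (repeat 5, move left end past it): [7, 5] len 2
add 5 (repeat 5, move left end past it): [5] len 1
add 7: [5, 7] len 2
add 7 (repeat 7, move left end past it): [7] len 1
add 10: [7, 10] len 2
add 7 (repeat 7, move left end past it): [10, 7] len 2
add 5: [10, 7, 5] len 3
add 7 (repeat 7, move left end past it): [5, 7] len 2
add 10: [5, 7, 10] len 3
add 9: [5, 7, 10, 9] len 4
add 9 (repeat 9, move left end past it): [9] len 1
add 10: [9, 10] len 2
add 9 (repeat 9, move left end past it): [10, 9] len 2
add 5: [10, 9, 5] len 3
Longest all-distinct length: 4.

4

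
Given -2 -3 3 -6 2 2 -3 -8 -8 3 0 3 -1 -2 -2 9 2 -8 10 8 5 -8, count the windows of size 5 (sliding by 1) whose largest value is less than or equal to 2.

2

-2 -3 3 -6 2 → max 3
-3 3 -6 2 2 → max 3
3 -6 2 2 -3 → max 3
-6 2 2 -3 -8 → max 2  ≤ 2 ✓
2 2 -3 -8 -8 → max 2  ≤ 2 ✓
2 -3 -8 -8 3 → max 3
-3 -8 -8 3 0 → max 3
-8 -8 3 0 3 → max 3
-8 3 0 3 -1 → max 3
3 0 3 -1 -2 → max 3
0 3 -1 -2 -2 → max 3
3 -1 -2 -2 9 → max 9
-1 -2 -2 9 2 → max 9
-2 -2 9 2 -8 → max 9
-2 9 2 -8 10 → max 10
9 2 -8 10 8 → max 10
2 -8 10 8 5 → max 10
-8 10 8 5 -8 → max 10
2 windows satisfy the condition.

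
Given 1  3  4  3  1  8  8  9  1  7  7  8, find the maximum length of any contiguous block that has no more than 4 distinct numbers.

8

[1] 1 distinct, len 1
[1, 3] 2 distinct, len 2
[1, 3, 4] 3 distinct, len 3
[1, 3, 4, 3] 3 distinct, len 4
[1, 3, 4, 3, 1] 3 distinct, len 5
[1, 3, 4, 3, 1, 8] 4 distinct, len 6
[1, 3, 4, 3, 1, 8, 8] 4 distinct, len 7
[3, 1, 8, 8, 9] 4 distinct, len 5
[3, 1, 8, 8, 9, 1] 4 distinct, len 6
[1, 8, 8, 9, 1, 7] 4 distinct, len 6
[1, 8, 8, 9, 1, 7, 7] 4 distinct, len 7
[1, 8, 8, 9, 1, 7, 7, 8] 4 distinct, len 8
Longest length with ≤4 distinct: 8.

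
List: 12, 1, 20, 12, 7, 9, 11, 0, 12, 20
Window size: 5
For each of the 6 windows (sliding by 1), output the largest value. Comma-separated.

20, 20, 20, 12, 12, 20

12 1 20 12 7 → max 20
1 20 12 7 9 → max 20
20 12 7 9 11 → max 20
12 7 9 11 0 → max 12
7 9 11 0 12 → max 12
9 11 0 12 20 → max 20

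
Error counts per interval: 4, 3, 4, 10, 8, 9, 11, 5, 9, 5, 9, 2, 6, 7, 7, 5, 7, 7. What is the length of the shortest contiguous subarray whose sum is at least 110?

16

add 4: running sum 4 < 110
add 3: running sum 7 < 110
add 4: running sum 11 < 110
add 10: running sum 21 < 110
add 8: running sum 29 < 110
add 9: running sum 38 < 110
add 11: running sum 49 < 110
add 5: running sum 54 < 110
add 9: running sum 63 < 110
add 5: running sum 68 < 110
add 9: running sum 77 < 110
add 2: running sum 79 < 110
add 6: running sum 85 < 110
add 7: running sum 92 < 110
add 7: running sum 99 < 110
add 5: running sum 104 < 110
end 16: [4, 3, 4, 10, 8, 9, 11, 5, 9, 5, 9, 2, 6, 7, 7, 5, 7] sum 111, len 17
end 17: [4, 10, 8, 9, 11, 5, 9, 5, 9, 2, 6, 7, 7, 5, 7, 7] sum 111, len 16
Shortest qualifying length: 16.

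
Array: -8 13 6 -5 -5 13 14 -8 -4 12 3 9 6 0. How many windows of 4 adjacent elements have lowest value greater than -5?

-8 13 6 -5 → min -8
13 6 -5 -5 → min -5
6 -5 -5 13 → min -5
-5 -5 13 14 → min -5
-5 13 14 -8 → min -8
13 14 -8 -4 → min -8
14 -8 -4 12 → min -8
-8 -4 12 3 → min -8
-4 12 3 9 → min -4  > -5 ✓
12 3 9 6 → min 3  > -5 ✓
3 9 6 0 → min 0  > -5 ✓
3 windows satisfy the condition.

3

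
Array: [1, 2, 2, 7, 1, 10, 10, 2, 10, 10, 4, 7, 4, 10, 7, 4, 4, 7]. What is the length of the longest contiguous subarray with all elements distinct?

[1] len 1
[1, 2] len 2
[2] len 1
[2, 7] len 2
[2, 7, 1] len 3
[2, 7, 1, 10] len 4
[10] len 1
[10, 2] len 2
[2, 10] len 2
[10] len 1
[10, 4] len 2
[10, 4, 7] len 3
[7, 4] len 2
[7, 4, 10] len 3
[4, 10, 7] len 3
[10, 7, 4] len 3
[4] len 1
[4, 7] len 2
Longest all-distinct length: 4.

4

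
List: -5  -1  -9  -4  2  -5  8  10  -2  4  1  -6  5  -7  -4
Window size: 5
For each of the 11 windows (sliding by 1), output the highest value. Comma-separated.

Sliding a size-5 window across the 15 values:
-5 -1 -9 -4 2 → max 2
-1 -9 -4 2 -5 → max 2
-9 -4 2 -5 8 → max 8
-4 2 -5 8 10 → max 10
2 -5 8 10 -2 → max 10
-5 8 10 -2 4 → max 10
8 10 -2 4 1 → max 10
10 -2 4 1 -6 → max 10
-2 4 1 -6 5 → max 5
4 1 -6 5 -7 → max 5
1 -6 5 -7 -4 → max 5

2, 2, 8, 10, 10, 10, 10, 10, 5, 5, 5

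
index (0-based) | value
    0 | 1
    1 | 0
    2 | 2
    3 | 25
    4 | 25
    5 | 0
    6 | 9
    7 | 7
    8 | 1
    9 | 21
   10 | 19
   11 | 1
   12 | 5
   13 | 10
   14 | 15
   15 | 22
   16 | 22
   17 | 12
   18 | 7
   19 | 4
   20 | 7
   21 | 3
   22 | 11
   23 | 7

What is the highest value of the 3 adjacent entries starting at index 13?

Elements at indices 13..15: 10, 15, 22
max(10, 15, 22) = 22

22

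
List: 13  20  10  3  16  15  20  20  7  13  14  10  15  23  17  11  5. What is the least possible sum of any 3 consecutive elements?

29

13 20 10 → sum 43
20 10 3 → sum 33
10 3 16 → sum 29
3 16 15 → sum 34
16 15 20 → sum 51
15 20 20 → sum 55
20 20 7 → sum 47
20 7 13 → sum 40
7 13 14 → sum 34
13 14 10 → sum 37
14 10 15 → sum 39
10 15 23 → sum 48
15 23 17 → sum 55
23 17 11 → sum 51
17 11 5 → sum 33
Least of these is 29.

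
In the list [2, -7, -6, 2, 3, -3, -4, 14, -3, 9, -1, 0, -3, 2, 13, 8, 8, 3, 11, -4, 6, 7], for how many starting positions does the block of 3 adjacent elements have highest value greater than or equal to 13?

(2, -7, -6) → max 2
(-7, -6, 2) → max 2
(-6, 2, 3) → max 3
(2, 3, -3) → max 3
(3, -3, -4) → max 3
(-3, -4, 14) → max 14  ≥ 13 ✓
(-4, 14, -3) → max 14  ≥ 13 ✓
(14, -3, 9) → max 14  ≥ 13 ✓
(-3, 9, -1) → max 9
(9, -1, 0) → max 9
(-1, 0, -3) → max 0
(0, -3, 2) → max 2
(-3, 2, 13) → max 13  ≥ 13 ✓
(2, 13, 8) → max 13  ≥ 13 ✓
(13, 8, 8) → max 13  ≥ 13 ✓
(8, 8, 3) → max 8
(8, 3, 11) → max 11
(3, 11, -4) → max 11
(11, -4, 6) → max 11
(-4, 6, 7) → max 7
6 windows satisfy the condition.

6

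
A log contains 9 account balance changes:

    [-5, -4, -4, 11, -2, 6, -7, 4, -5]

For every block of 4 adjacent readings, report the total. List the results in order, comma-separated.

[-5, -4, -4, 11] → sum -2
[-4, -4, 11, -2] → sum 1
[-4, 11, -2, 6] → sum 11
[11, -2, 6, -7] → sum 8
[-2, 6, -7, 4] → sum 1
[6, -7, 4, -5] → sum -2

-2, 1, 11, 8, 1, -2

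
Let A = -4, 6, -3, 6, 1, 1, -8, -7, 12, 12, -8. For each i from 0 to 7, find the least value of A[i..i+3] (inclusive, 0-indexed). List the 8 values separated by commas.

[-4, 6, -3, 6] → min -4
[6, -3, 6, 1] → min -3
[-3, 6, 1, 1] → min -3
[6, 1, 1, -8] → min -8
[1, 1, -8, -7] → min -8
[1, -8, -7, 12] → min -8
[-8, -7, 12, 12] → min -8
[-7, 12, 12, -8] → min -8

-4, -3, -3, -8, -8, -8, -8, -8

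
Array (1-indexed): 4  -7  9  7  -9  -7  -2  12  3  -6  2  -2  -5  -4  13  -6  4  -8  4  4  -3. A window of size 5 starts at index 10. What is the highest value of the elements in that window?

2

Elements at indices 10..14: -6, 2, -2, -5, -4
max(-6, 2, -2, -5, -4) = 2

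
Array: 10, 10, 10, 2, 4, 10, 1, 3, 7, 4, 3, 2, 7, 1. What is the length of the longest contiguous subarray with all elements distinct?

6

[10] len 1
[10] len 1
[10] len 1
[10, 2] len 2
[10, 2, 4] len 3
[2, 4, 10] len 3
[2, 4, 10, 1] len 4
[2, 4, 10, 1, 3] len 5
[2, 4, 10, 1, 3, 7] len 6
[10, 1, 3, 7, 4] len 5
[7, 4, 3] len 3
[7, 4, 3, 2] len 4
[4, 3, 2, 7] len 4
[4, 3, 2, 7, 1] len 5
Longest all-distinct length: 6.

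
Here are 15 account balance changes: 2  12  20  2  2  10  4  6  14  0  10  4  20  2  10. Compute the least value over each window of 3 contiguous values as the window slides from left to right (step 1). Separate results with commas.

Sliding a size-3 window across the 15 values:
(2, 12, 20) → min 2
(12, 20, 2) → min 2
(20, 2, 2) → min 2
(2, 2, 10) → min 2
(2, 10, 4) → min 2
(10, 4, 6) → min 4
(4, 6, 14) → min 4
(6, 14, 0) → min 0
(14, 0, 10) → min 0
(0, 10, 4) → min 0
(10, 4, 20) → min 4
(4, 20, 2) → min 2
(20, 2, 10) → min 2

2, 2, 2, 2, 2, 4, 4, 0, 0, 0, 4, 2, 2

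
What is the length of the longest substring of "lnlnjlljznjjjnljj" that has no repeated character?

4

add l: [l] len 1
add n: [l, n] len 2
add l (repeat l, move left end past it): [n, l] len 2
add n (repeat n, move left end past it): [l, n] len 2
add j: [l, n, j] len 3
add l (repeat l, move left end past it): [n, j, l] len 3
add l (repeat l, move left end past it): [l] len 1
add j: [l, j] len 2
add z: [l, j, z] len 3
add n: [l, j, z, n] len 4
add j (repeat j, move left end past it): [z, n, j] len 3
add j (repeat j, move left end past it): [j] len 1
add j (repeat j, move left end past it): [j] len 1
add n: [j, n] len 2
add l: [j, n, l] len 3
add j (repeat j, move left end past it): [n, l, j] len 3
add j (repeat j, move left end past it): [j] len 1
Longest all-distinct length: 4.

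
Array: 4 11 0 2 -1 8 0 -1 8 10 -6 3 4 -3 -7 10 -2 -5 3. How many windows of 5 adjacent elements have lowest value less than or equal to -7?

4 11 0 2 -1 → min -1
11 0 2 -1 8 → min -1
0 2 -1 8 0 → min -1
2 -1 8 0 -1 → min -1
-1 8 0 -1 8 → min -1
8 0 -1 8 10 → min -1
0 -1 8 10 -6 → min -6
-1 8 10 -6 3 → min -6
8 10 -6 3 4 → min -6
10 -6 3 4 -3 → min -6
-6 3 4 -3 -7 → min -7  ≤ -7 ✓
3 4 -3 -7 10 → min -7  ≤ -7 ✓
4 -3 -7 10 -2 → min -7  ≤ -7 ✓
-3 -7 10 -2 -5 → min -7  ≤ -7 ✓
-7 10 -2 -5 3 → min -7  ≤ -7 ✓
5 windows satisfy the condition.

5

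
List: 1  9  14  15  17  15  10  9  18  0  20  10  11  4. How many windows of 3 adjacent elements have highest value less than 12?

1

1 9 14 → max 14
9 14 15 → max 15
14 15 17 → max 17
15 17 15 → max 17
17 15 10 → max 17
15 10 9 → max 15
10 9 18 → max 18
9 18 0 → max 18
18 0 20 → max 20
0 20 10 → max 20
20 10 11 → max 20
10 11 4 → max 11  < 12 ✓
1 window satisfy the condition.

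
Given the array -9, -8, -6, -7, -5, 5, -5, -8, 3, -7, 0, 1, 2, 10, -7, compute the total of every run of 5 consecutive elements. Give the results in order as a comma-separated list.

(-9, -8, -6, -7, -5) → sum -35
(-8, -6, -7, -5, 5) → sum -21
(-6, -7, -5, 5, -5) → sum -18
(-7, -5, 5, -5, -8) → sum -20
(-5, 5, -5, -8, 3) → sum -10
(5, -5, -8, 3, -7) → sum -12
(-5, -8, 3, -7, 0) → sum -17
(-8, 3, -7, 0, 1) → sum -11
(3, -7, 0, 1, 2) → sum -1
(-7, 0, 1, 2, 10) → sum 6
(0, 1, 2, 10, -7) → sum 6

-35, -21, -18, -20, -10, -12, -17, -11, -1, 6, 6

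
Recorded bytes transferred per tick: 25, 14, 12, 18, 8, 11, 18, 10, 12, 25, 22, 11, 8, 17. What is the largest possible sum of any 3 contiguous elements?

59

(25, 14, 12) → sum 51
(14, 12, 18) → sum 44
(12, 18, 8) → sum 38
(18, 8, 11) → sum 37
(8, 11, 18) → sum 37
(11, 18, 10) → sum 39
(18, 10, 12) → sum 40
(10, 12, 25) → sum 47
(12, 25, 22) → sum 59
(25, 22, 11) → sum 58
(22, 11, 8) → sum 41
(11, 8, 17) → sum 36
Largest of these is 59.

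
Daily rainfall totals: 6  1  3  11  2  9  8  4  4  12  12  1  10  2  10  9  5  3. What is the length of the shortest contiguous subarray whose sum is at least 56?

7

add 6: running sum 6 < 56
add 1: running sum 7 < 56
add 3: running sum 10 < 56
add 11: running sum 21 < 56
add 2: running sum 23 < 56
add 9: running sum 32 < 56
add 8: running sum 40 < 56
add 4: running sum 44 < 56
add 4: running sum 48 < 56
add 12: shortest ending here [6, 1, 3, 11, 2, 9, 8, 4, 4, 12] sum 60, len 10
add 12: shortest ending here [11, 2, 9, 8, 4, 4, 12, 12] sum 62, len 8
add 1: shortest ending here [11, 2, 9, 8, 4, 4, 12, 12, 1] sum 63, len 9
add 10: shortest ending here [9, 8, 4, 4, 12, 12, 1, 10] sum 60, len 8
add 2: shortest ending here [9, 8, 4, 4, 12, 12, 1, 10, 2] sum 62, len 9
add 10: shortest ending here [8, 4, 4, 12, 12, 1, 10, 2, 10] sum 63, len 9
add 9: shortest ending here [12, 12, 1, 10, 2, 10, 9] sum 56, len 7
add 5: shortest ending here [12, 12, 1, 10, 2, 10, 9, 5] sum 61, len 8
add 3: shortest ending here [12, 12, 1, 10, 2, 10, 9, 5, 3] sum 64, len 9
Shortest qualifying length: 7.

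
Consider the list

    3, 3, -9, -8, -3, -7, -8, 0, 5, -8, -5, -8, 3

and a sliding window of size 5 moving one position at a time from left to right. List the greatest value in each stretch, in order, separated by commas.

3, 3, -3, 0, 5, 5, 5, 5, 5

[3, 3, -9, -8, -3] → max 3
[3, -9, -8, -3, -7] → max 3
[-9, -8, -3, -7, -8] → max -3
[-8, -3, -7, -8, 0] → max 0
[-3, -7, -8, 0, 5] → max 5
[-7, -8, 0, 5, -8] → max 5
[-8, 0, 5, -8, -5] → max 5
[0, 5, -8, -5, -8] → max 5
[5, -8, -5, -8, 3] → max 5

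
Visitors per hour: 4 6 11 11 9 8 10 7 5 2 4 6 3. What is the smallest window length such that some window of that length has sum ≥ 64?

Extend right; whenever the sum reaches 64, record the length and shrink from the left:
add 4: running sum 4 < 64
add 6: running sum 10 < 64
add 11: running sum 21 < 64
add 11: running sum 32 < 64
add 9: running sum 41 < 64
add 8: running sum 49 < 64
add 10: running sum 59 < 64
add 7: shortest ending here [4, 6, 11, 11, 9, 8, 10, 7] sum 66, len 8
add 5: shortest ending here [6, 11, 11, 9, 8, 10, 7, 5] sum 67, len 8
add 2: shortest ending here [6, 11, 11, 9, 8, 10, 7, 5, 2] sum 69, len 9
add 4: shortest ending here [11, 11, 9, 8, 10, 7, 5, 2, 4] sum 67, len 9
add 6: shortest ending here [11, 11, 9, 8, 10, 7, 5, 2, 4, 6] sum 73, len 10
add 3: shortest ending here [11, 9, 8, 10, 7, 5, 2, 4, 6, 3] sum 65, len 10
Shortest qualifying length: 8.

8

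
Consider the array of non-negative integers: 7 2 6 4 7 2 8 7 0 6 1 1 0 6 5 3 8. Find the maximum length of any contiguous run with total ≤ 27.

8

[7] sum 7 len 1
[7, 2] sum 9 len 2
[7, 2, 6] sum 15 len 3
[7, 2, 6, 4] sum 19 len 4
[7, 2, 6, 4, 7] sum 26 len 5
[2, 6, 4, 7, 2] sum 21 len 5
[6, 4, 7, 2, 8] sum 27 len 5
[7, 2, 8, 7] sum 24 len 4
[7, 2, 8, 7, 0] sum 24 len 5
[2, 8, 7, 0, 6] sum 23 len 5
[2, 8, 7, 0, 6, 1] sum 24 len 6
[2, 8, 7, 0, 6, 1, 1] sum 25 len 7
[2, 8, 7, 0, 6, 1, 1, 0] sum 25 len 8
[7, 0, 6, 1, 1, 0, 6] sum 21 len 7
[7, 0, 6, 1, 1, 0, 6, 5] sum 26 len 8
[0, 6, 1, 1, 0, 6, 5, 3] sum 22 len 8
[1, 1, 0, 6, 5, 3, 8] sum 24 len 7
Longest length seen: 8.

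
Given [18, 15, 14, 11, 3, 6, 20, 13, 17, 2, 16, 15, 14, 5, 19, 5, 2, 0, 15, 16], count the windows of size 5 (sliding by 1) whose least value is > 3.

[18, 15, 14, 11, 3] → min 3
[15, 14, 11, 3, 6] → min 3
[14, 11, 3, 6, 20] → min 3
[11, 3, 6, 20, 13] → min 3
[3, 6, 20, 13, 17] → min 3
[6, 20, 13, 17, 2] → min 2
[20, 13, 17, 2, 16] → min 2
[13, 17, 2, 16, 15] → min 2
[17, 2, 16, 15, 14] → min 2
[2, 16, 15, 14, 5] → min 2
[16, 15, 14, 5, 19] → min 5  > 3 ✓
[15, 14, 5, 19, 5] → min 5  > 3 ✓
[14, 5, 19, 5, 2] → min 2
[5, 19, 5, 2, 0] → min 0
[19, 5, 2, 0, 15] → min 0
[5, 2, 0, 15, 16] → min 0
2 windows satisfy the condition.

2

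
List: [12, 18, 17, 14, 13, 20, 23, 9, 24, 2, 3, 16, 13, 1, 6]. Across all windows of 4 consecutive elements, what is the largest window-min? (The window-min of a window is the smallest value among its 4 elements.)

Each size-4 window and its min:
12 18 17 14 → min 12
18 17 14 13 → min 13
17 14 13 20 → min 13
14 13 20 23 → min 13
13 20 23 9 → min 9
20 23 9 24 → min 9
23 9 24 2 → min 2
9 24 2 3 → min 2
24 2 3 16 → min 2
2 3 16 13 → min 2
3 16 13 1 → min 1
16 13 1 6 → min 1
Largest of these is 13.

13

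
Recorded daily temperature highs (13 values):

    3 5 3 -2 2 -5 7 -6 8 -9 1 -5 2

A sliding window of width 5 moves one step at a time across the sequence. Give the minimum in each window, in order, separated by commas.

3 5 3 -2 2 → min -2
5 3 -2 2 -5 → min -5
3 -2 2 -5 7 → min -5
-2 2 -5 7 -6 → min -6
2 -5 7 -6 8 → min -6
-5 7 -6 8 -9 → min -9
7 -6 8 -9 1 → min -9
-6 8 -9 1 -5 → min -9
8 -9 1 -5 2 → min -9

-2, -5, -5, -6, -6, -9, -9, -9, -9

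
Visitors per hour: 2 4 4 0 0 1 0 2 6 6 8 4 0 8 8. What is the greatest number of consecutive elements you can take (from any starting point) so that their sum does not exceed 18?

Extend to the right; shrink from the left whenever the sum exceeds 18:
→ 2: sum 2, len 1
→ 4: sum 6, len 2
→ 4: sum 10, len 3
→ 0: sum 10, len 4
→ 0: sum 10, len 5
→ 1: sum 11, len 6
→ 0: sum 11, len 7
→ 2: sum 13, len 8
→ 6 (dropped 2): sum 17, len 8
→ 6 (dropped 4, 4): sum 15, len 7
→ 8 (dropped 0, 0, 1, 0, 2, 6): sum 14, len 2
→ 4: sum 18, len 3
→ 0: sum 18, len 4
→ 8 (dropped 6, 8): sum 12, len 3
→ 8 (dropped 4): sum 16, len 3
Longest length seen: 8.

8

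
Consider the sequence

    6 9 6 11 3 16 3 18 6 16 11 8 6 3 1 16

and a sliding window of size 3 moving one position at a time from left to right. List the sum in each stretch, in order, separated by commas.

Sliding a size-3 window across the 16 values:
6 9 6 → sum 21
9 6 11 → sum 26
6 11 3 → sum 20
11 3 16 → sum 30
3 16 3 → sum 22
16 3 18 → sum 37
3 18 6 → sum 27
18 6 16 → sum 40
6 16 11 → sum 33
16 11 8 → sum 35
11 8 6 → sum 25
8 6 3 → sum 17
6 3 1 → sum 10
3 1 16 → sum 20

21, 26, 20, 30, 22, 37, 27, 40, 33, 35, 25, 17, 10, 20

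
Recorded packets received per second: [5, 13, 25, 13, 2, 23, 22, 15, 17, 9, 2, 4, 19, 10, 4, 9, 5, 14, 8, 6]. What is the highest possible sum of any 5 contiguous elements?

Each size-5 window and its sum:
(5, 13, 25, 13, 2) → sum 58
(13, 25, 13, 2, 23) → sum 76
(25, 13, 2, 23, 22) → sum 85
(13, 2, 23, 22, 15) → sum 75
(2, 23, 22, 15, 17) → sum 79
(23, 22, 15, 17, 9) → sum 86
(22, 15, 17, 9, 2) → sum 65
(15, 17, 9, 2, 4) → sum 47
(17, 9, 2, 4, 19) → sum 51
(9, 2, 4, 19, 10) → sum 44
(2, 4, 19, 10, 4) → sum 39
(4, 19, 10, 4, 9) → sum 46
(19, 10, 4, 9, 5) → sum 47
(10, 4, 9, 5, 14) → sum 42
(4, 9, 5, 14, 8) → sum 40
(9, 5, 14, 8, 6) → sum 42
Highest of these is 86.

86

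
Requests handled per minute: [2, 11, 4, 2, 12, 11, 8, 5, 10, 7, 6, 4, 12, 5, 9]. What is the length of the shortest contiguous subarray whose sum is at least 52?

Extend right; whenever the sum reaches 52, record the length and shrink from the left:
add 2: running sum 2 < 52
add 11: running sum 13 < 52
add 4: running sum 17 < 52
add 2: running sum 19 < 52
add 12: running sum 31 < 52
add 11: running sum 42 < 52
add 8: running sum 50 < 52
add 5: shortest ending here [11, 4, 2, 12, 11, 8, 5] sum 53, len 7
add 10: shortest ending here [4, 2, 12, 11, 8, 5, 10] sum 52, len 7
add 7: shortest ending here [12, 11, 8, 5, 10, 7] sum 53, len 6
add 6: shortest ending here [12, 11, 8, 5, 10, 7, 6] sum 59, len 7
add 4: shortest ending here [12, 11, 8, 5, 10, 7, 6, 4] sum 63, len 8
add 12: shortest ending here [8, 5, 10, 7, 6, 4, 12] sum 52, len 7
add 5: shortest ending here [8, 5, 10, 7, 6, 4, 12, 5] sum 57, len 8
add 9: shortest ending here [10, 7, 6, 4, 12, 5, 9] sum 53, len 7
Shortest qualifying length: 6.

6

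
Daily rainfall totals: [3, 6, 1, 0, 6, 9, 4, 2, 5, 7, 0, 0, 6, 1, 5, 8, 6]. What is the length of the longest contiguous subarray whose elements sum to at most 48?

13

add 3: [3] sum 3, len 1
add 6: [3, 6] sum 9, len 2
add 1: [3, 6, 1] sum 10, len 3
add 0: [3, 6, 1, 0] sum 10, len 4
add 6: [3, 6, 1, 0, 6] sum 16, len 5
add 9: [3, 6, 1, 0, 6, 9] sum 25, len 6
add 4: [3, 6, 1, 0, 6, 9, 4] sum 29, len 7
add 2: [3, 6, 1, 0, 6, 9, 4, 2] sum 31, len 8
add 5: [3, 6, 1, 0, 6, 9, 4, 2, 5] sum 36, len 9
add 7: [3, 6, 1, 0, 6, 9, 4, 2, 5, 7] sum 43, len 10
add 0: [3, 6, 1, 0, 6, 9, 4, 2, 5, 7, 0] sum 43, len 11
add 0: [3, 6, 1, 0, 6, 9, 4, 2, 5, 7, 0, 0] sum 43, len 12
add 6: [6, 1, 0, 6, 9, 4, 2, 5, 7, 0, 0, 6] sum 46, len 12
add 1: [6, 1, 0, 6, 9, 4, 2, 5, 7, 0, 0, 6, 1] sum 47, len 13
add 5: [1, 0, 6, 9, 4, 2, 5, 7, 0, 0, 6, 1, 5] sum 46, len 13
add 8: [9, 4, 2, 5, 7, 0, 0, 6, 1, 5, 8] sum 47, len 11
add 6: [4, 2, 5, 7, 0, 0, 6, 1, 5, 8, 6] sum 44, len 11
Longest length seen: 13.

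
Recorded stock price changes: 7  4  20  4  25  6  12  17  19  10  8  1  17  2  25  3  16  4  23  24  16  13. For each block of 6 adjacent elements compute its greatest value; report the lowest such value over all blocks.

Each size-6 window and its max:
[7, 4, 20, 4, 25, 6] → max 25
[4, 20, 4, 25, 6, 12] → max 25
[20, 4, 25, 6, 12, 17] → max 25
[4, 25, 6, 12, 17, 19] → max 25
[25, 6, 12, 17, 19, 10] → max 25
[6, 12, 17, 19, 10, 8] → max 19
[12, 17, 19, 10, 8, 1] → max 19
[17, 19, 10, 8, 1, 17] → max 19
[19, 10, 8, 1, 17, 2] → max 19
[10, 8, 1, 17, 2, 25] → max 25
[8, 1, 17, 2, 25, 3] → max 25
[1, 17, 2, 25, 3, 16] → max 25
[17, 2, 25, 3, 16, 4] → max 25
[2, 25, 3, 16, 4, 23] → max 25
[25, 3, 16, 4, 23, 24] → max 25
[3, 16, 4, 23, 24, 16] → max 24
[16, 4, 23, 24, 16, 13] → max 24
Lowest of these is 19.

19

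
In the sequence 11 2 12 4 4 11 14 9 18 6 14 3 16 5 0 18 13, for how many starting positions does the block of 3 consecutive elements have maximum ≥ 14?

11 2 12 → max 12
2 12 4 → max 12
12 4 4 → max 12
4 4 11 → max 11
4 11 14 → max 14  ≥ 14 ✓
11 14 9 → max 14  ≥ 14 ✓
14 9 18 → max 18  ≥ 14 ✓
9 18 6 → max 18  ≥ 14 ✓
18 6 14 → max 18  ≥ 14 ✓
6 14 3 → max 14  ≥ 14 ✓
14 3 16 → max 16  ≥ 14 ✓
3 16 5 → max 16  ≥ 14 ✓
16 5 0 → max 16  ≥ 14 ✓
5 0 18 → max 18  ≥ 14 ✓
0 18 13 → max 18  ≥ 14 ✓
11 windows satisfy the condition.

11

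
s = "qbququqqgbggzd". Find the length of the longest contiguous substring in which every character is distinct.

3

add q: [q] len 1
add b: [q, b] len 2
add q (repeat q, move left end past it): [b, q] len 2
add u: [b, q, u] len 3
add q (repeat q, move left end past it): [u, q] len 2
add u (repeat u, move left end past it): [q, u] len 2
add q (repeat q, move left end past it): [u, q] len 2
add q (repeat q, move left end past it): [q] len 1
add g: [q, g] len 2
add b: [q, g, b] len 3
add g (repeat g, move left end past it): [b, g] len 2
add g (repeat g, move left end past it): [g] len 1
add z: [g, z] len 2
add d: [g, z, d] len 3
Longest all-distinct length: 3.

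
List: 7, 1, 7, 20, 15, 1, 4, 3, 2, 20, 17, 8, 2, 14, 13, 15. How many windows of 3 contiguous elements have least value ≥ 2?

9

7 1 7 → min 1
1 7 20 → min 1
7 20 15 → min 7  ≥ 2 ✓
20 15 1 → min 1
15 1 4 → min 1
1 4 3 → min 1
4 3 2 → min 2  ≥ 2 ✓
3 2 20 → min 2  ≥ 2 ✓
2 20 17 → min 2  ≥ 2 ✓
20 17 8 → min 8  ≥ 2 ✓
17 8 2 → min 2  ≥ 2 ✓
8 2 14 → min 2  ≥ 2 ✓
2 14 13 → min 2  ≥ 2 ✓
14 13 15 → min 13  ≥ 2 ✓
9 windows satisfy the condition.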